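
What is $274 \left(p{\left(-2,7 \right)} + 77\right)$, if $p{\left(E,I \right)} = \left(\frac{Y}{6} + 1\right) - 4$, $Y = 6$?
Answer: $20550$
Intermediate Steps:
$p{\left(E,I \right)} = -2$ ($p{\left(E,I \right)} = \left(\frac{6}{6} + 1\right) - 4 = \left(6 \cdot \frac{1}{6} + 1\right) - 4 = \left(1 + 1\right) - 4 = 2 - 4 = -2$)
$274 \left(p{\left(-2,7 \right)} + 77\right) = 274 \left(-2 + 77\right) = 274 \cdot 75 = 20550$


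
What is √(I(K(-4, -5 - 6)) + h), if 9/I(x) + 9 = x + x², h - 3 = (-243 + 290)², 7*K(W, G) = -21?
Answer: 47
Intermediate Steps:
K(W, G) = -3 (K(W, G) = (⅐)*(-21) = -3)
h = 2212 (h = 3 + (-243 + 290)² = 3 + 47² = 3 + 2209 = 2212)
I(x) = 9/(-9 + x + x²) (I(x) = 9/(-9 + (x + x²)) = 9/(-9 + x + x²))
√(I(K(-4, -5 - 6)) + h) = √(9/(-9 - 3 + (-3)²) + 2212) = √(9/(-9 - 3 + 9) + 2212) = √(9/(-3) + 2212) = √(9*(-⅓) + 2212) = √(-3 + 2212) = √2209 = 47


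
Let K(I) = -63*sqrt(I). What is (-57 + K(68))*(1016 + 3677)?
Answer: -267501 - 591318*sqrt(17) ≈ -2.7056e+6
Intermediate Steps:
(-57 + K(68))*(1016 + 3677) = (-57 - 126*sqrt(17))*(1016 + 3677) = (-57 - 126*sqrt(17))*4693 = -267501 - 591318*sqrt(17)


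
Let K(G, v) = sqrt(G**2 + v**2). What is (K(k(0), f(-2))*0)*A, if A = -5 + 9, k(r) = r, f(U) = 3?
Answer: 0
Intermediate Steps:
A = 4
(K(k(0), f(-2))*0)*A = (sqrt(0**2 + 3**2)*0)*4 = (sqrt(0 + 9)*0)*4 = (sqrt(9)*0)*4 = (3*0)*4 = 0*4 = 0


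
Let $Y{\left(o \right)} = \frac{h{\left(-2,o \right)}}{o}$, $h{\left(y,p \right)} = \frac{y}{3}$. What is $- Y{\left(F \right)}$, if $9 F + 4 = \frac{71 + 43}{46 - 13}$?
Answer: $-11$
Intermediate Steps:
$h{\left(y,p \right)} = \frac{y}{3}$ ($h{\left(y,p \right)} = y \frac{1}{3} = \frac{y}{3}$)
$F = - \frac{2}{33}$ ($F = - \frac{4}{9} + \frac{\left(71 + 43\right) \frac{1}{46 - 13}}{9} = - \frac{4}{9} + \frac{114 \cdot \frac{1}{33}}{9} = - \frac{4}{9} + \frac{1}{9} \cdot \frac{38}{11} = - \frac{4}{9} + \frac{38}{99} = - \frac{2}{33} \approx -0.060606$)
$Y{\left(o \right)} = - \frac{2}{3 o}$ ($Y{\left(o \right)} = \frac{\frac{1}{3} \left(-2\right)}{o} = - \frac{2}{3 o}$)
$- Y{\left(F \right)} = - \frac{-2}{3 \left(- \frac{2}{33}\right)} = - \frac{\left(-2\right) \left(-33\right)}{3 \cdot 2} = \left(-1\right) 11 = -11$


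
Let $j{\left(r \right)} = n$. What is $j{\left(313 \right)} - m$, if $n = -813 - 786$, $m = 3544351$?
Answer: $-3545950$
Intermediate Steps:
$n = -1599$
$j{\left(r \right)} = -1599$
$j{\left(313 \right)} - m = -1599 - 3544351 = -3545950$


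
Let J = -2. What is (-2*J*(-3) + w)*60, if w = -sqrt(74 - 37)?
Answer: -720 - 60*sqrt(37) ≈ -1085.0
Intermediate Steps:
w = -sqrt(37) ≈ -6.0828
(-2*J*(-3) + w)*60 = (-2*(-2)*(-3) - sqrt(37))*60 = (4*(-3) - sqrt(37))*60 = (-12 - sqrt(37))*60 = -720 - 60*sqrt(37)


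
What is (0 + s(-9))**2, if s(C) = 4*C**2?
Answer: 104976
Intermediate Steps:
(0 + s(-9))**2 = (0 + 4*(-9)**2)**2 = (0 + 4*81)**2 = (0 + 324)**2 = 324**2 = 104976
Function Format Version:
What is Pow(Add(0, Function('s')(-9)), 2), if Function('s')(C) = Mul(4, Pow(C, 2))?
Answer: 104976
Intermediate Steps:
Pow(Add(0, Function('s')(-9)), 2) = Pow(Add(0, Mul(4, Pow(-9, 2))), 2) = Pow(Add(0, Mul(4, 81)), 2) = Pow(Add(0, 324), 2) = Pow(324, 2) = 104976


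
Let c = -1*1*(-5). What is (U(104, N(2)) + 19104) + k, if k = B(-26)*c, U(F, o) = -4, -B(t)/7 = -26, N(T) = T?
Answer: 20010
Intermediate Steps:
B(t) = 182 (B(t) = -7*(-26) = 182)
c = 5 (c = -1*(-5) = 5)
k = 910 (k = 182*5 = 910)
(U(104, N(2)) + 19104) + k = (-4 + 19104) + 910 = 19100 + 910 = 20010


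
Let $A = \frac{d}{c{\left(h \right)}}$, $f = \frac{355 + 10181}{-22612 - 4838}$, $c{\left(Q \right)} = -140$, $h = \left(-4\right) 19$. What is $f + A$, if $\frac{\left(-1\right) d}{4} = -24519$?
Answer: $- \frac{22447177}{32025} \approx -700.93$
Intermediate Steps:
$h = -76$
$f = - \frac{1756}{4575}$ ($f = \frac{10536}{-27450} = 10536 \left(- \frac{1}{27450}\right) = - \frac{1756}{4575} \approx -0.38383$)
$d = 98076$ ($d = \left(-4\right) \left(-24519\right) = 98076$)
$A = - \frac{24519}{35}$ ($A = \frac{98076}{-140} = 98076 \left(- \frac{1}{140}\right) = - \frac{24519}{35} \approx -700.54$)
$f + A = - \frac{1756}{4575} - \frac{24519}{35} = - \frac{22447177}{32025}$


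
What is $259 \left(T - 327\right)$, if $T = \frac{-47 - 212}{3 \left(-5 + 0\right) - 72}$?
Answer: $- \frac{7301210}{87} \approx -83922.0$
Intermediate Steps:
$T = \frac{259}{87}$ ($T = - \frac{259}{3 \left(-5\right) - 72} = - \frac{259}{-15 - 72} = - \frac{259}{-87} = \left(-259\right) \left(- \frac{1}{87}\right) = \frac{259}{87} \approx 2.977$)
$259 \left(T - 327\right) = 259 \left(\frac{259}{87} - 327\right) = 259 \left(- \frac{28190}{87}\right) = - \frac{7301210}{87}$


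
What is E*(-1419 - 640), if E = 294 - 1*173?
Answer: -249139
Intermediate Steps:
E = 121 (E = 294 - 173 = 121)
E*(-1419 - 640) = 121*(-1419 - 640) = 121*(-2059) = -249139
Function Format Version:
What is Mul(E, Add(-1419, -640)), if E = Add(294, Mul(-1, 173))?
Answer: -249139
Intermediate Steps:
E = 121 (E = Add(294, -173) = 121)
Mul(E, Add(-1419, -640)) = Mul(121, Add(-1419, -640)) = Mul(121, -2059) = -249139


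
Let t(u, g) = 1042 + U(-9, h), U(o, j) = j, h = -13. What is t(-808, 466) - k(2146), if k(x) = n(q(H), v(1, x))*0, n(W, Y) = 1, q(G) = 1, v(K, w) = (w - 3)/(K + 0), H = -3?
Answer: 1029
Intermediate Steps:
v(K, w) = (-3 + w)/K
t(u, g) = 1029 (t(u, g) = 1042 - 13 = 1029)
k(x) = 0 (k(x) = 1*0 = 0)
t(-808, 466) - k(2146) = 1029 - 1*0 = 1029 + 0 = 1029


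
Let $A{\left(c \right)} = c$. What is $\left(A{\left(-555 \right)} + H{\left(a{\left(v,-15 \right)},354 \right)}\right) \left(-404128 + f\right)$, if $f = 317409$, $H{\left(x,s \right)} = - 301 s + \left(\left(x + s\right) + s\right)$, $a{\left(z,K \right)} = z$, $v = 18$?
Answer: $9225427377$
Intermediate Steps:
$H{\left(x,s \right)} = x - 299 s$ ($H{\left(x,s \right)} = - 301 s + \left(\left(s + x\right) + s\right) = - 301 s + \left(x + 2 s\right) = x - 299 s$)
$\left(A{\left(-555 \right)} + H{\left(a{\left(v,-15 \right)},354 \right)}\right) \left(-404128 + f\right) = \left(-555 + \left(18 - 105846\right)\right) \left(-404128 + 317409\right) = \left(-555 + \left(18 - 105846\right)\right) \left(-86719\right) = \left(-555 - 105828\right) \left(-86719\right) = \left(-106383\right) \left(-86719\right) = 9225427377$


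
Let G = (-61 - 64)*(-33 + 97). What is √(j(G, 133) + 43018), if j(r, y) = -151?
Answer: 3*√4763 ≈ 207.04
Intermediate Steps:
G = -8000 (G = -125*64 = -8000)
√(j(G, 133) + 43018) = √(-151 + 43018) = √42867 = 3*√4763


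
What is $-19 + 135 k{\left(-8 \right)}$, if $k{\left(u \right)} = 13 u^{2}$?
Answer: $112301$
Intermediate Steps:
$-19 + 135 k{\left(-8 \right)} = -19 + 135 \cdot 13 \left(-8\right)^{2} = -19 + 135 \cdot 13 \cdot 64 = -19 + 135 \cdot 832 = -19 + 112320 = 112301$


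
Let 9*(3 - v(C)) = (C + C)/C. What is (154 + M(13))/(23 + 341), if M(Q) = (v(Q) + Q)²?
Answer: 16319/14742 ≈ 1.1070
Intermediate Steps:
v(C) = 25/9 (v(C) = 3 - (C + C)/(9*C) = 3 - 2*C/(9*C) = 3 - ⅑*2 = 3 - 2/9 = 25/9)
M(Q) = (25/9 + Q)²
(154 + M(13))/(23 + 341) = (154 + (25 + 9*13)²/81)/(23 + 341) = (154 + (25 + 117)²/81)/364 = (154 + (1/81)*142²)*(1/364) = (154 + (1/81)*20164)*(1/364) = (154 + 20164/81)*(1/364) = (32638/81)*(1/364) = 16319/14742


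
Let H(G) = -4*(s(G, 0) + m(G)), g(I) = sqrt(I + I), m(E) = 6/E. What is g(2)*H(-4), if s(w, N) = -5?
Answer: 52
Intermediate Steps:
g(I) = sqrt(2)*sqrt(I) (g(I) = sqrt(2*I) = sqrt(2)*sqrt(I))
H(G) = 20 - 24/G (H(G) = -4*(-5 + 6/G) = 20 - 24/G)
g(2)*H(-4) = (sqrt(2)*sqrt(2))*(20 - 24/(-4)) = 2*(20 - 24*(-1/4)) = 2*(20 + 6) = 2*26 = 52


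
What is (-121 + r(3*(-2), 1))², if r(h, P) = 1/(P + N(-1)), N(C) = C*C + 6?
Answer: 935089/64 ≈ 14611.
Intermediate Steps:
N(C) = 6 + C² (N(C) = C² + 6 = 6 + C²)
r(h, P) = 1/(7 + P) (r(h, P) = 1/(P + (6 + (-1)²)) = 1/(P + (6 + 1)) = 1/(P + 7) = 1/(7 + P))
(-121 + r(3*(-2), 1))² = (-121 + 1/(7 + 1))² = (-121 + 1/8)² = (-121 + ⅛)² = (-967/8)² = 935089/64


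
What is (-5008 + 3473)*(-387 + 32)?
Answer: 544925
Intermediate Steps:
(-5008 + 3473)*(-387 + 32) = -1535*(-355) = 544925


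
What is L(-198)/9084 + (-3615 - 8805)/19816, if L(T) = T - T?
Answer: -3105/4954 ≈ -0.62677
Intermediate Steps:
L(T) = 0
L(-198)/9084 + (-3615 - 8805)/19816 = 0/9084 + (-3615 - 8805)/19816 = 0*(1/9084) - 12420*1/19816 = 0 - 3105/4954 = -3105/4954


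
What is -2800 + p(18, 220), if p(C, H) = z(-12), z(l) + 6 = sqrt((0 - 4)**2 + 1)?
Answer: -2806 + sqrt(17) ≈ -2801.9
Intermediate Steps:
z(l) = -6 + sqrt(17) (z(l) = -6 + sqrt((0 - 4)**2 + 1) = -6 + sqrt((-4)**2 + 1) = -6 + sqrt(16 + 1) = -6 + sqrt(17))
p(C, H) = -6 + sqrt(17)
-2800 + p(18, 220) = -2800 + (-6 + sqrt(17)) = -2806 + sqrt(17)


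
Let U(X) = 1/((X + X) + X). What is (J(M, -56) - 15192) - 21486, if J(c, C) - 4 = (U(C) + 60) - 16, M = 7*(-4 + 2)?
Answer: -6153841/168 ≈ -36630.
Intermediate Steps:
M = -14 (M = 7*(-2) = -14)
U(X) = 1/(3*X) (U(X) = 1/(2*X + X) = 1/(3*X))
J(c, C) = 48 + 1/(3*C) (J(c, C) = 4 + ((1/(3*C) + 60) - 16) = 4 + ((60 + 1/(3*C)) - 16) = 4 + (44 + 1/(3*C)) = 48 + 1/(3*C))
(J(M, -56) - 15192) - 21486 = ((48 + (⅓)/(-56)) - 15192) - 21486 = ((48 + (⅓)*(-1/56)) - 15192) - 21486 = ((48 - 1/168) - 15192) - 21486 = (8063/168 - 15192) - 21486 = -2544193/168 - 21486 = -6153841/168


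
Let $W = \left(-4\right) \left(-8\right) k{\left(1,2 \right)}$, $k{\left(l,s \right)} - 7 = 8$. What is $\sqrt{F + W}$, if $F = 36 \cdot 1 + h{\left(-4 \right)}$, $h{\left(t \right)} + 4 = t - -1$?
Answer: $\sqrt{509} \approx 22.561$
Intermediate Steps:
$k{\left(l,s \right)} = 15$ ($k{\left(l,s \right)} = 7 + 8 = 15$)
$h{\left(t \right)} = -3 + t$ ($h{\left(t \right)} = -4 + \left(t - -1\right) = -4 + \left(t + 1\right) = -4 + \left(1 + t\right) = -3 + t$)
$F = 29$ ($F = 36 \cdot 1 - 7 = 36 - 7 = 29$)
$W = 480$ ($W = \left(-4\right) \left(-8\right) 15 = 32 \cdot 15 = 480$)
$\sqrt{F + W} = \sqrt{29 + 480} = \sqrt{509}$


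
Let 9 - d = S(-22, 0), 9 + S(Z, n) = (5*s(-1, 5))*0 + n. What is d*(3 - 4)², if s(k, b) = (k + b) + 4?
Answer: 18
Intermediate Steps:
s(k, b) = 4 + b + k (s(k, b) = (b + k) + 4 = 4 + b + k)
S(Z, n) = -9 + n (S(Z, n) = -9 + ((5*(4 + 5 - 1))*0 + n) = -9 + ((5*8)*0 + n) = -9 + (40*0 + n) = -9 + (0 + n) = -9 + n)
d = 18 (d = 9 - (-9 + 0) = 9 - 1*(-9) = 9 + 9 = 18)
d*(3 - 4)² = 18*(3 - 4)² = 18*(-1)² = 18*1 = 18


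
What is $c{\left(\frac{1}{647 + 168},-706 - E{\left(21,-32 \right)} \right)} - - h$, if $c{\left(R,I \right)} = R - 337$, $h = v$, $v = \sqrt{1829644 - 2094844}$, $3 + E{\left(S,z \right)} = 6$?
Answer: $- \frac{274654}{815} + 20 i \sqrt{663} \approx -337.0 + 514.98 i$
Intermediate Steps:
$E{\left(S,z \right)} = 3$ ($E{\left(S,z \right)} = -3 + 6 = 3$)
$v = 20 i \sqrt{663}$ ($v = \sqrt{-265200} = 20 i \sqrt{663} \approx 514.98 i$)
$h = 20 i \sqrt{663} \approx 514.98 i$
$c{\left(R,I \right)} = -337 + R$
$c{\left(\frac{1}{647 + 168},-706 - E{\left(21,-32 \right)} \right)} - - h = \left(-337 + \frac{1}{647 + 168}\right) - - 20 i \sqrt{663} = \left(-337 + \frac{1}{815}\right) - - 20 i \sqrt{663} = \left(-337 + \frac{1}{815}\right) + 20 i \sqrt{663} = - \frac{274654}{815} + 20 i \sqrt{663}$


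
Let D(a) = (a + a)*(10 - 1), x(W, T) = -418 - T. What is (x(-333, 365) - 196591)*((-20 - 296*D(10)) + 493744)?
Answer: -86932194056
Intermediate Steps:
D(a) = 18*a (D(a) = (2*a)*9 = 18*a)
(x(-333, 365) - 196591)*((-20 - 296*D(10)) + 493744) = ((-418 - 1*365) - 196591)*((-20 - 5328*10) + 493744) = ((-418 - 365) - 196591)*((-20 - 296*180) + 493744) = (-783 - 196591)*((-20 - 53280) + 493744) = -197374*(-53300 + 493744) = -197374*440444 = -86932194056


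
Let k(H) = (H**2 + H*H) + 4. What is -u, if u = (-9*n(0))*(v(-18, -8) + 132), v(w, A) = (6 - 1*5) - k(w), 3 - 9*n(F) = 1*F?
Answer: -1557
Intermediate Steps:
n(F) = 1/3 - F/9
k(H) = 4 + 2*H**2 (k(H) = (H**2 + H**2) + 4 = 2*H**2 + 4 = 4 + 2*H**2)
v(w, A) = -3 - 2*w**2 (v(w, A) = (6 - 1*5) - (4 + 2*w**2) = (6 - 5) + (-4 - 2*w**2) = 1 + (-4 - 2*w**2) = -3 - 2*w**2)
u = 1557 (u = (-9*(1/3 - 1/9*0))*((-3 - 2*(-18)**2) + 132) = (-9*(1/3 + 0))*((-3 - 2*324) + 132) = (-9*1/3)*((-3 - 648) + 132) = -3*(-651 + 132) = -3*(-519) = 1557)
-u = -1*1557 = -1557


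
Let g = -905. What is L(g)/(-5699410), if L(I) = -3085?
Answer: 617/1139882 ≈ 0.00054128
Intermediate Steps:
L(g)/(-5699410) = -3085/(-5699410) = -3085*(-1/5699410) = 617/1139882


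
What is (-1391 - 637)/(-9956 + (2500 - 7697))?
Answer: 676/5051 ≈ 0.13383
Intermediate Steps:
(-1391 - 637)/(-9956 + (2500 - 7697)) = -2028/(-9956 - 5197) = -2028/(-15153) = -2028*(-1/15153) = 676/5051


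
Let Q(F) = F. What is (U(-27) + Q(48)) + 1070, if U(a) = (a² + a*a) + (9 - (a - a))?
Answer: 2585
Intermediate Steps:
U(a) = 9 + 2*a² (U(a) = (a² + a²) + (9 - 1*0) = 2*a² + (9 + 0) = 2*a² + 9 = 9 + 2*a²)
(U(-27) + Q(48)) + 1070 = ((9 + 2*(-27)²) + 48) + 1070 = ((9 + 2*729) + 48) + 1070 = ((9 + 1458) + 48) + 1070 = (1467 + 48) + 1070 = 1515 + 1070 = 2585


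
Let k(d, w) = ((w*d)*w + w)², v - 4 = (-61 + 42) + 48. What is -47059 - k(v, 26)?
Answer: -498854615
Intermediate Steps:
v = 33 (v = 4 + ((-61 + 42) + 48) = 4 + (-19 + 48) = 4 + 29 = 33)
k(d, w) = (w + d*w²)² (k(d, w) = ((d*w)*w + w)² = (d*w² + w)² = (w + d*w²)²)
-47059 - k(v, 26) = -47059 - 26²*(1 + 33*26)² = -47059 - 676*(1 + 858)² = -47059 - 676*859² = -47059 - 676*737881 = -47059 - 1*498807556 = -47059 - 498807556 = -498854615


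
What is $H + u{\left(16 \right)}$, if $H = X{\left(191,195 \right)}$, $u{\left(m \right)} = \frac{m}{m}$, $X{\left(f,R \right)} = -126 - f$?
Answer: $-316$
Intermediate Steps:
$u{\left(m \right)} = 1$
$H = -317$ ($H = -126 - 191 = -317$)
$H + u{\left(16 \right)} = -317 + 1 = -316$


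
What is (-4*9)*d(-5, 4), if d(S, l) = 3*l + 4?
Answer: -576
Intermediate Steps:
d(S, l) = 4 + 3*l
(-4*9)*d(-5, 4) = (-4*9)*(4 + 3*4) = -36*(4 + 12) = -36*16 = -576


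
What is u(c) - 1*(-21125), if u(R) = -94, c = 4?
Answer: 21031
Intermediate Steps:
u(c) - 1*(-21125) = -94 - 1*(-21125) = -94 + 21125 = 21031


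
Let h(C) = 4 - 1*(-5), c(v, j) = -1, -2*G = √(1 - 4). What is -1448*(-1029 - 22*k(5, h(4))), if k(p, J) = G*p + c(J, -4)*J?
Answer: 1203288 - 79640*I*√3 ≈ 1.2033e+6 - 1.3794e+5*I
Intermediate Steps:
G = -I*√3/2 (G = -√(1 - 4)/2 = -I*√3/2 ≈ -0.86602*I)
h(C) = 9 (h(C) = 4 + 5 = 9)
k(p, J) = -J - I*p*√3/2 (k(p, J) = (-I*√3/2)*p - J = -I*p*√3/2 - J = -J - I*p*√3/2)
-1448*(-1029 - 22*k(5, h(4))) = -1448*(-1029 - 22*(-1*9 - ½*I*5*√3)) = -1448*(-1029 - 22*(-9 - 5*I*√3/2)) = -1448*(-1029 + (198 + 55*I*√3)) = -1448*(-831 + 55*I*√3) = 1203288 - 79640*I*√3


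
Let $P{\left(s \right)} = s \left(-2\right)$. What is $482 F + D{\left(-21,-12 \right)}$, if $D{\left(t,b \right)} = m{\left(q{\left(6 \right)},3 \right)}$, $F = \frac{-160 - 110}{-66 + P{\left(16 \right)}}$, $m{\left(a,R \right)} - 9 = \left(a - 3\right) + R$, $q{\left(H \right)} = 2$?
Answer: $\frac{65609}{49} \approx 1339.0$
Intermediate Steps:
$P{\left(s \right)} = - 2 s$
$m{\left(a,R \right)} = 6 + R + a$ ($m{\left(a,R \right)} = 9 + \left(\left(a - 3\right) + R\right) = 9 + \left(\left(-3 + a\right) + R\right) = 9 + \left(-3 + R + a\right) = 6 + R + a$)
$F = \frac{135}{49}$ ($F = \frac{-160 - 110}{-66 - 32} = - \frac{270}{-66 - 32} = - \frac{270}{-98} = \left(-270\right) \left(- \frac{1}{98}\right) = \frac{135}{49} \approx 2.7551$)
$D{\left(t,b \right)} = 11$ ($D{\left(t,b \right)} = 6 + 3 + 2 = 11$)
$482 F + D{\left(-21,-12 \right)} = 482 \cdot \frac{135}{49} + 11 = \frac{65070}{49} + 11 = \frac{65609}{49}$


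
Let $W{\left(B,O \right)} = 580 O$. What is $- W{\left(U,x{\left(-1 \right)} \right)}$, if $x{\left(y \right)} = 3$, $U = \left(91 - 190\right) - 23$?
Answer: $-1740$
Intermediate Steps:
$U = -122$ ($U = -99 - 23 = -122$)
$- W{\left(U,x{\left(-1 \right)} \right)} = - 580 \cdot 3 = \left(-1\right) 1740 = -1740$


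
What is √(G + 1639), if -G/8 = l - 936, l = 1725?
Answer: I*√4673 ≈ 68.359*I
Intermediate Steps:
G = -6312 (G = -8*(1725 - 936) = -8*789 = -6312)
√(G + 1639) = √(-6312 + 1639) = √(-4673) = I*√4673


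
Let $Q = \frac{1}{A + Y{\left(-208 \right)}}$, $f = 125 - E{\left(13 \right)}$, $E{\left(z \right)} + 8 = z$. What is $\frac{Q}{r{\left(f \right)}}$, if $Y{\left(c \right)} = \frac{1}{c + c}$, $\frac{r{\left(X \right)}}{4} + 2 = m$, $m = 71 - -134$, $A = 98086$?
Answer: $\frac{104}{8283166325} \approx 1.2556 \cdot 10^{-8}$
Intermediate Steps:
$E{\left(z \right)} = -8 + z$
$f = 120$ ($f = 125 - \left(-8 + 13\right) = 125 - 5 = 120$)
$m = 205$ ($m = 71 + 134 = 205$)
$r{\left(X \right)} = 812$ ($r{\left(X \right)} = -8 + 4 \cdot 205 = -8 + 820 = 812$)
$Y{\left(c \right)} = \frac{1}{2 c}$
$Q = \frac{416}{40803775}$ ($Q = \frac{1}{98086 + \frac{1}{2 \left(-208\right)}} = \frac{1}{98086 + \frac{1}{2} \left(- \frac{1}{208}\right)} = \frac{1}{98086 - \frac{1}{416}} = \frac{1}{\frac{40803775}{416}} = \frac{416}{40803775} \approx 1.0195 \cdot 10^{-5}$)
$\frac{Q}{r{\left(f \right)}} = \frac{416}{40803775 \cdot 812} = \frac{416}{40803775} \cdot \frac{1}{812} = \frac{104}{8283166325}$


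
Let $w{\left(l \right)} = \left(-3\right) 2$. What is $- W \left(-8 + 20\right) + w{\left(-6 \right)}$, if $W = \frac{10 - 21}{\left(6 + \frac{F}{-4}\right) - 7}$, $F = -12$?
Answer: $60$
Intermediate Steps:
$w{\left(l \right)} = -6$
$W = - \frac{11}{2}$ ($W = \frac{10 - 21}{\left(6 - \frac{12}{-4}\right) - 7} = - \frac{11}{\left(6 - -3\right) - 7} = - \frac{11}{\left(6 + 3\right) - 7} = - \frac{11}{9 - 7} = - \frac{11}{2} \approx -5.5$)
$- W \left(-8 + 20\right) + w{\left(-6 \right)} = \left(-1\right) \left(- \frac{11}{2}\right) \left(-8 + 20\right) - 6 = \frac{11}{2} \cdot 12 - 6 = 66 - 6 = 60$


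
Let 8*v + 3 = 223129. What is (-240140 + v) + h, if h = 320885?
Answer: 434543/4 ≈ 1.0864e+5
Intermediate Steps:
v = 111563/4 (v = -3/8 + (1/8)*223129 = -3/8 + 223129/8 = 111563/4 ≈ 27891.)
(-240140 + v) + h = (-240140 + 111563/4) + 320885 = -848997/4 + 320885 = 434543/4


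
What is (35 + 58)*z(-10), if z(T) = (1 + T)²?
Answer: 7533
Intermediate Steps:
(35 + 58)*z(-10) = (35 + 58)*(1 - 10)² = 93*(-9)² = 93*81 = 7533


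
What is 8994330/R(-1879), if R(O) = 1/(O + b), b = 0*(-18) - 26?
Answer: -17134198650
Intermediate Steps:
b = -26 (b = 0 - 26 = -26)
R(O) = 1/(-26 + O) (R(O) = 1/(O - 26) = 1/(-26 + O))
8994330/R(-1879) = 8994330/(1/(-26 - 1879)) = 8994330/(1/(-1905)) = 8994330/(-1/1905) = 8994330*(-1905) = -17134198650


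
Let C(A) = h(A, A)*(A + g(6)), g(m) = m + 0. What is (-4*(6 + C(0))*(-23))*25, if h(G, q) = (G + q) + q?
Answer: 13800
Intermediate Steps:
h(G, q) = G + 2*q
g(m) = m
C(A) = 3*A*(6 + A) (C(A) = (A + 2*A)*(A + 6) = (3*A)*(6 + A) = 3*A*(6 + A))
(-4*(6 + C(0))*(-23))*25 = (-4*(6 + 3*0*(6 + 0))*(-23))*25 = (-4*(6 + 3*0*6)*(-23))*25 = (-4*(6 + 0)*(-23))*25 = (-4*6*(-23))*25 = -24*(-23)*25 = 552*25 = 13800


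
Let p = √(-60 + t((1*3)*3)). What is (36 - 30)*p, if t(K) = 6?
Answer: 18*I*√6 ≈ 44.091*I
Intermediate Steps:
p = 3*I*√6 (p = √(-60 + 6) = √(-54) = 3*I*√6 ≈ 7.3485*I)
(36 - 30)*p = (36 - 30)*(3*I*√6) = 6*(3*I*√6) = 18*I*√6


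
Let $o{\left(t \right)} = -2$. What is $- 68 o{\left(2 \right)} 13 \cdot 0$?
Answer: $0$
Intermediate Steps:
$- 68 o{\left(2 \right)} 13 \cdot 0 = \left(-68\right) \left(-2\right) 13 \cdot 0 = 136 \cdot 0 = 0$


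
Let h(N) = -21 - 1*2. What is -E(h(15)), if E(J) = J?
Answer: 23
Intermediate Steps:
h(N) = -23 (h(N) = -21 - 2 = -23)
-E(h(15)) = -1*(-23) = 23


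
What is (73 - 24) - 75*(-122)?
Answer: 9199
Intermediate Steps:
(73 - 24) - 75*(-122) = 49 + 9150 = 9199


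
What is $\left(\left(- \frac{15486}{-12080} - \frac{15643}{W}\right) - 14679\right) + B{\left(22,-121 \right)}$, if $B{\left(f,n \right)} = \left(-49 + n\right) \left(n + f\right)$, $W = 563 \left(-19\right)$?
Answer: $\frac{139153162471}{64609880} \approx 2153.7$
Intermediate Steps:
$W = -10697$
$B{\left(f,n \right)} = \left(-49 + n\right) \left(f + n\right)$
$\left(\left(- \frac{15486}{-12080} - \frac{15643}{W}\right) - 14679\right) + B{\left(22,-121 \right)} = \left(\left(- \frac{15486}{-12080} - \frac{15643}{-10697}\right) - 14679\right) + \left(\left(-121\right)^{2} - 1078 - -5929 + 22 \left(-121\right)\right) = \left(\left(\left(-15486\right) \left(- \frac{1}{12080}\right) - - \frac{15643}{10697}\right) - 14679\right) + \left(14641 - 1078 + 5929 - 2662\right) = \left(\left(\frac{7743}{6040} + \frac{15643}{10697}\right) - 14679\right) + 16830 = \left(\frac{177310591}{64609880} - 14679\right) + 16830 = - \frac{948231117929}{64609880} + 16830 = \frac{139153162471}{64609880}$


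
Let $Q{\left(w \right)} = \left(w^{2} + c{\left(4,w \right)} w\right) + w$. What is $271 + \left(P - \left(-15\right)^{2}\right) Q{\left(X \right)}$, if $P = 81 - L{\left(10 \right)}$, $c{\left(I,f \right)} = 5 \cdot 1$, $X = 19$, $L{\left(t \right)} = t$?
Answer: $-72879$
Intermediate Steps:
$c{\left(I,f \right)} = 5$
$P = 71$ ($P = 81 - 10 = 71$)
$Q{\left(w \right)} = w^{2} + 6 w$ ($Q{\left(w \right)} = \left(w^{2} + 5 w\right) + w = w^{2} + 6 w$)
$271 + \left(P - \left(-15\right)^{2}\right) Q{\left(X \right)} = 271 + \left(71 - \left(-15\right)^{2}\right) 19 \left(6 + 19\right) = 271 + \left(71 - 225\right) 19 \cdot 25 = 271 + \left(71 - 225\right) 475 = 271 - 73150 = -72879$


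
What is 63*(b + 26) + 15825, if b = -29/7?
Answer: 17202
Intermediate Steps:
b = -29/7 (b = -29*⅐ = -29/7 ≈ -4.1429)
63*(b + 26) + 15825 = 63*(-29/7 + 26) + 15825 = 63*(153/7) + 15825 = 1377 + 15825 = 17202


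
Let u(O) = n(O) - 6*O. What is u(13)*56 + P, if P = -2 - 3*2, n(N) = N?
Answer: -3648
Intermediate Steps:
u(O) = -5*O (u(O) = O - 6*O = -5*O)
P = -8 (P = -2 - 6 = -8)
u(13)*56 + P = -5*13*56 - 8 = -65*56 - 8 = -3640 - 8 = -3648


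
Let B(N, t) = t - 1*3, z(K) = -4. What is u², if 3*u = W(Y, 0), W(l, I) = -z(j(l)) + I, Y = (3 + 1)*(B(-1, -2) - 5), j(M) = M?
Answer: 16/9 ≈ 1.7778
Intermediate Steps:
B(N, t) = -3 + t (B(N, t) = t - 3 = -3 + t)
Y = -40 (Y = (3 + 1)*((-3 - 2) - 5) = 4*(-5 - 5) = 4*(-10) = -40)
W(l, I) = 4 + I (W(l, I) = -1*(-4) + I = 4 + I)
u = 4/3 (u = (4 + 0)/3 = (⅓)*4 = 4/3 ≈ 1.3333)
u² = (4/3)² = 16/9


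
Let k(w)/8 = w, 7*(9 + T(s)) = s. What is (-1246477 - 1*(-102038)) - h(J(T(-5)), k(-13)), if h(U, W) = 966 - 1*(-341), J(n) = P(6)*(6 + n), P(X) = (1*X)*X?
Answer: -1145746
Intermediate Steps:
T(s) = -9 + s/7
P(X) = X² (P(X) = X*X = X²)
J(n) = 216 + 36*n (J(n) = 6²*(6 + n) = 36*(6 + n) = 216 + 36*n)
k(w) = 8*w
h(U, W) = 1307 (h(U, W) = 966 + 341 = 1307)
(-1246477 - 1*(-102038)) - h(J(T(-5)), k(-13)) = (-1246477 - 1*(-102038)) - 1*1307 = (-1246477 + 102038) - 1307 = -1144439 - 1307 = -1145746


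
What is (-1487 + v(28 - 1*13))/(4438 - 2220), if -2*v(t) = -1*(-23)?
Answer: -2997/4436 ≈ -0.67561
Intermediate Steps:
v(t) = -23/2 (v(t) = -(-1)*(-23)/2 = -½*23 = -23/2)
(-1487 + v(28 - 1*13))/(4438 - 2220) = (-1487 - 23/2)/(4438 - 2220) = -2997/2/2218 = -2997/2*1/2218 = -2997/4436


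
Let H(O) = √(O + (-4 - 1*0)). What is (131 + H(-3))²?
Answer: (131 + I*√7)² ≈ 17154.0 + 693.19*I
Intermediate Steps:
H(O) = √(-4 + O) (H(O) = √(O + (-4 + 0)) = √(O - 4) = √(-4 + O))
(131 + H(-3))² = (131 + √(-4 - 3))² = (131 + √(-7))² = (131 + I*√7)²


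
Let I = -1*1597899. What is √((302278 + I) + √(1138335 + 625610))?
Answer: √(-1295621 + √1763945) ≈ 1137.7*I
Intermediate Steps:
I = -1597899
√((302278 + I) + √(1138335 + 625610)) = √((302278 - 1597899) + √(1138335 + 625610)) = √(-1295621 + √1763945)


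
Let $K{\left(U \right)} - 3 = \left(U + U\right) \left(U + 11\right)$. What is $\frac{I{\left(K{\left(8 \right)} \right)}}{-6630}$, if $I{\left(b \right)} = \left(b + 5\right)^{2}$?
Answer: $- \frac{1248}{85} \approx -14.682$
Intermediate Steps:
$K{\left(U \right)} = 3 + 2 U \left(11 + U\right)$ ($K{\left(U \right)} = 3 + \left(U + U\right) \left(U + 11\right) = 3 + 2 U \left(11 + U\right)$)
$I{\left(b \right)} = \left(5 + b\right)^{2}$
$\frac{I{\left(K{\left(8 \right)} \right)}}{-6630} = \frac{\left(5 + \left(3 + 2 \cdot 8^{2} + 22 \cdot 8\right)\right)^{2}}{-6630} = \left(5 + \left(3 + 2 \cdot 64 + 176\right)\right)^{2} \left(- \frac{1}{6630}\right) = \left(5 + \left(3 + 128 + 176\right)\right)^{2} \left(- \frac{1}{6630}\right) = \left(5 + 307\right)^{2} \left(- \frac{1}{6630}\right) = 312^{2} \left(- \frac{1}{6630}\right) = 97344 \left(- \frac{1}{6630}\right) = - \frac{1248}{85}$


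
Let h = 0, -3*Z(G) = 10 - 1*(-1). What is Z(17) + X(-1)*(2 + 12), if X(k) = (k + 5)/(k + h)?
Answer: -179/3 ≈ -59.667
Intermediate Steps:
Z(G) = -11/3 (Z(G) = -(10 - 1*(-1))/3 = -(10 + 1)/3 = -1/3*11 = -11/3)
X(k) = (5 + k)/k (X(k) = (k + 5)/(k + 0) = (5 + k)/k)
Z(17) + X(-1)*(2 + 12) = -11/3 + ((5 - 1)/(-1))*(2 + 12) = -11/3 - 1*4*14 = -11/3 - 4*14 = -11/3 - 56 = -179/3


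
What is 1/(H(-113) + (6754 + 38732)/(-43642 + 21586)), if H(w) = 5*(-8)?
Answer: -3676/154621 ≈ -0.023774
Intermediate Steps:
H(w) = -40
1/(H(-113) + (6754 + 38732)/(-43642 + 21586)) = 1/(-40 + (6754 + 38732)/(-43642 + 21586)) = 1/(-40 + 45486/(-22056)) = 1/(-40 + 45486*(-1/22056)) = 1/(-40 - 7581/3676) = 1/(-154621/3676) = -3676/154621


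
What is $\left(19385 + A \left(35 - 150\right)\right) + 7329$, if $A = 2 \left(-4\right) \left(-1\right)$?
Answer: $25794$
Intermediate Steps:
$A = 8$ ($A = \left(-8\right) \left(-1\right) = 8$)
$\left(19385 + A \left(35 - 150\right)\right) + 7329 = \left(19385 + 8 \left(35 - 150\right)\right) + 7329 = \left(19385 + 8 \left(-115\right)\right) + 7329 = \left(19385 - 920\right) + 7329 = 18465 + 7329 = 25794$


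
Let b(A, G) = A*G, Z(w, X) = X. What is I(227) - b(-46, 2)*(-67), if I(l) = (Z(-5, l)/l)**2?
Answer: -6163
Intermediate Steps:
I(l) = 1 (I(l) = (l/l)**2 = 1**2 = 1)
I(227) - b(-46, 2)*(-67) = 1 - (-46*2)*(-67) = 1 - (-92)*(-67) = 1 - 1*6164 = 1 - 6164 = -6163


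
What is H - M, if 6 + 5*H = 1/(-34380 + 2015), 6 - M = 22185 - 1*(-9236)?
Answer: 5083538184/161825 ≈ 31414.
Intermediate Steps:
M = -31415 (M = 6 - (22185 - 1*(-9236)) = 6 - (22185 + 9236) = 6 - 1*31421 = 6 - 31421 = -31415)
H = -194191/161825 (H = -6/5 + 1/(5*(-34380 + 2015)) = -6/5 + (⅕)/(-32365) = -6/5 + (⅕)*(-1/32365) = -6/5 - 1/161825 = -194191/161825 ≈ -1.2000)
H - M = -194191/161825 - 1*(-31415) = -194191/161825 + 31415 = 5083538184/161825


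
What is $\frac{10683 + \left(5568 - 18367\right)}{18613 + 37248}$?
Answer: $- \frac{2116}{55861} \approx -0.03788$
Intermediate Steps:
$\frac{10683 + \left(5568 - 18367\right)}{18613 + 37248} = \frac{10683 - 12799}{55861} = \left(-2116\right) \frac{1}{55861} = - \frac{2116}{55861}$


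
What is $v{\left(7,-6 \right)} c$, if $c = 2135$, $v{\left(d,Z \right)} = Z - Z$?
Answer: $0$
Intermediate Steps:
$v{\left(d,Z \right)} = 0$
$v{\left(7,-6 \right)} c = 0 \cdot 2135 = 0$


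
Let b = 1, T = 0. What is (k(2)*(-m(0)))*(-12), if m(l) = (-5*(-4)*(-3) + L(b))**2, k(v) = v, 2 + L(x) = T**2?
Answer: 92256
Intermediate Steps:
L(x) = -2 (L(x) = -2 + 0**2 = -2 + 0 = -2)
m(l) = 3844 (m(l) = (-5*(-4)*(-3) - 2)**2 = (20*(-3) - 2)**2 = (-60 - 2)**2 = (-62)**2 = 3844)
(k(2)*(-m(0)))*(-12) = (2*(-1*3844))*(-12) = (2*(-3844))*(-12) = -7688*(-12) = 92256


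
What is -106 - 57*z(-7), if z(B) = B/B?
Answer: -163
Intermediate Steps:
z(B) = 1
-106 - 57*z(-7) = -106 - 57*1 = -106 - 57 = -163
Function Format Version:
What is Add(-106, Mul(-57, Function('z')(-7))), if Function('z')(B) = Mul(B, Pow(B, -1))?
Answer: -163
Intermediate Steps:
Function('z')(B) = 1
Add(-106, Mul(-57, Function('z')(-7))) = Add(-106, Mul(-57, 1)) = Add(-106, -57) = -163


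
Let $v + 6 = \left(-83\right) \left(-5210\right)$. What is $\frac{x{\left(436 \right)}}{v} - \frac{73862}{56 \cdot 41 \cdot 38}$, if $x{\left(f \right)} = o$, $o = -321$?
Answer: $- \frac{499495439}{589502018} \approx -0.84732$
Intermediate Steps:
$x{\left(f \right)} = -321$
$v = 432424$ ($v = -6 - -432430 = -6 + 432430 = 432424$)
$\frac{x{\left(436 \right)}}{v} - \frac{73862}{56 \cdot 41 \cdot 38} = - \frac{321}{432424} - \frac{73862}{56 \cdot 41 \cdot 38} = \left(-321\right) \frac{1}{432424} - \frac{73862}{2296 \cdot 38} = - \frac{321}{432424} - \frac{73862}{87248} = - \frac{321}{432424} - \frac{36931}{43624} = - \frac{499495439}{589502018}$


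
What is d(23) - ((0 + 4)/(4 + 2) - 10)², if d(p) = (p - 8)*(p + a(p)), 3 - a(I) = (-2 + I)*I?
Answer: -62479/9 ≈ -6942.1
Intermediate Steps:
a(I) = 3 - I*(-2 + I) (a(I) = 3 - (-2 + I)*I = 3 - I*(-2 + I))
d(p) = (-8 + p)*(3 - p² + 3*p) (d(p) = (p - 8)*(p + (3 - p² + 2*p)) = (-8 + p)*(3 - p² + 3*p))
d(23) - ((0 + 4)/(4 + 2) - 10)² = (-24 - 1*23³ - 21*23 + 11*23²) - ((0 + 4)/(4 + 2) - 10)² = (-24 - 1*12167 - 483 + 11*529) - (4/6 - 10)² = (-24 - 12167 - 483 + 5819) - (4*(⅙) - 10)² = -6855 - (⅔ - 10)² = -6855 - (-28/3)² = -6855 - 1*784/9 = -6855 - 784/9 = -62479/9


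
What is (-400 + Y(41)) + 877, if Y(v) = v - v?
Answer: 477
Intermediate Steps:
Y(v) = 0
(-400 + Y(41)) + 877 = (-400 + 0) + 877 = -400 + 877 = 477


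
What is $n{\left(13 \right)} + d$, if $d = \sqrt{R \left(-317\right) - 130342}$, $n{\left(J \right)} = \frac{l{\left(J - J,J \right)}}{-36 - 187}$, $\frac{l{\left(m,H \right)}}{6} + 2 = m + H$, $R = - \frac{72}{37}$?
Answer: $- \frac{66}{223} + \frac{i \sqrt{177593710}}{37} \approx -0.29596 + 360.17 i$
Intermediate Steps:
$R = - \frac{72}{37}$ ($R = \left(-72\right) \frac{1}{37} = - \frac{72}{37} \approx -1.9459$)
$l{\left(m,H \right)} = -12 + 6 H + 6 m$ ($l{\left(m,H \right)} = -12 + 6 \left(m + H\right) = -12 + 6 \left(H + m\right) = -12 + \left(6 H + 6 m\right) = -12 + 6 H + 6 m$)
$n{\left(J \right)} = \frac{12}{223} - \frac{6 J}{223}$ ($n{\left(J \right)} = \frac{-12 + 6 J + 6 \left(J - J\right)}{-36 - 187} = \frac{-12 + 6 J + 6 \cdot 0}{-223} = - \frac{-12 + 6 J + 0}{223} = - \frac{-12 + 6 J}{223} = \frac{12}{223} - \frac{6 J}{223}$)
$d = \frac{i \sqrt{177593710}}{37}$ ($d = \sqrt{\left(- \frac{72}{37}\right) \left(-317\right) - 130342} = \sqrt{\frac{22824}{37} - 130342} = \sqrt{- \frac{4799830}{37}} = \frac{i \sqrt{177593710}}{37} \approx 360.17 i$)
$n{\left(13 \right)} + d = \left(\frac{12}{223} - \frac{78}{223}\right) + \frac{i \sqrt{177593710}}{37} = - \frac{66}{223} + \frac{i \sqrt{177593710}}{37}$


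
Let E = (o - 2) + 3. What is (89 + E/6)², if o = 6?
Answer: 292681/36 ≈ 8130.0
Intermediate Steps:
E = 7 (E = (6 - 2) + 3 = 4 + 3 = 7)
(89 + E/6)² = (89 + 7/6)² = (541/6)² = 292681/36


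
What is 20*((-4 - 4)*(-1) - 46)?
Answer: -760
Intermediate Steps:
20*((-4 - 4)*(-1) - 46) = 20*(-8*(-1) - 46) = 20*(8 - 46) = 20*(-38) = -760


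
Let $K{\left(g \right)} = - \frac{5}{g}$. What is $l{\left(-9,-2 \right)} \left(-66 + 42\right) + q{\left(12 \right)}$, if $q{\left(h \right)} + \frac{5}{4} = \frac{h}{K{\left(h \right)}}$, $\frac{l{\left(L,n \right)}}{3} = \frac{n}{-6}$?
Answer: $- \frac{1081}{20} \approx -54.05$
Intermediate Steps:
$l{\left(L,n \right)} = - \frac{n}{2}$ ($l{\left(L,n \right)} = 3 \frac{n}{-6} = 3 n \left(- \frac{1}{6}\right) = 3 \left(- \frac{n}{6}\right) = - \frac{n}{2}$)
$q{\left(h \right)} = - \frac{5}{4} - \frac{h^{2}}{5}$ ($q{\left(h \right)} = - \frac{5}{4} + \frac{h}{\left(-5\right) \frac{1}{h}} = - \frac{5}{4} + h \left(- \frac{h}{5}\right) = - \frac{5}{4} - \frac{h^{2}}{5}$)
$l{\left(-9,-2 \right)} \left(-66 + 42\right) + q{\left(12 \right)} = \left(- \frac{1}{2}\right) \left(-2\right) \left(-66 + 42\right) - \left(\frac{5}{4} + \frac{12^{2}}{5}\right) = 1 \left(-24\right) - \frac{601}{20} = -24 - \frac{601}{20} = - \frac{1081}{20}$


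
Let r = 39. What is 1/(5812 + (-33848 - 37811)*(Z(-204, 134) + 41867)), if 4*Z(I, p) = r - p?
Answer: -4/11993758559 ≈ -3.3351e-10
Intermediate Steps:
Z(I, p) = 39/4 - p/4 (Z(I, p) = (39 - p)/4 = 39/4 - p/4)
1/(5812 + (-33848 - 37811)*(Z(-204, 134) + 41867)) = 1/(5812 + (-33848 - 37811)*((39/4 - ¼*134) + 41867)) = 1/(5812 - 71659*((39/4 - 67/2) + 41867)) = 1/(5812 - 71659*(-95/4 + 41867)) = 1/(5812 - 71659*167373/4) = 1/(5812 - 11993781807/4) = 1/(-11993758559/4) = -4/11993758559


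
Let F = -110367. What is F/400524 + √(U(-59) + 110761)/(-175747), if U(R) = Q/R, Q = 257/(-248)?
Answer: -36789/133508 - 27*√8132176618/1285765052 ≈ -0.27745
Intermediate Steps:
Q = -257/248 (Q = 257*(-1/248) = -257/248 ≈ -1.0363)
U(R) = -257/(248*R)
F/400524 + √(U(-59) + 110761)/(-175747) = -110367/400524 + √(-257/248/(-59) + 110761)/(-175747) = -110367*1/400524 + √(-257/248*(-1/59) + 110761)*(-1/175747) = -36789/133508 + √(257/14632 + 110761)*(-1/175747) = -36789/133508 + √(1620655209/14632)*(-1/175747) = -36789/133508 + (27*√8132176618/7316)*(-1/175747) = -36789/133508 - 27*√8132176618/1285765052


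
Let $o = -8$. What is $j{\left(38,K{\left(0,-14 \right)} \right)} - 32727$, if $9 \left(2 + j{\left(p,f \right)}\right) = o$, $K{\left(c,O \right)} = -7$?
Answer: $- \frac{294569}{9} \approx -32730.0$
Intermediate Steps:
$j{\left(p,f \right)} = - \frac{26}{9}$ ($j{\left(p,f \right)} = -2 + \frac{1}{9} \left(-8\right) = -2 - \frac{8}{9} = - \frac{26}{9}$)
$j{\left(38,K{\left(0,-14 \right)} \right)} - 32727 = - \frac{26}{9} - 32727 = - \frac{294569}{9}$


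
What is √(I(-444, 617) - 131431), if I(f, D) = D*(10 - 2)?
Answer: 3*I*√14055 ≈ 355.66*I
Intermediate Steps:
I(f, D) = 8*D (I(f, D) = D*8 = 8*D)
√(I(-444, 617) - 131431) = √(8*617 - 131431) = √(4936 - 131431) = √(-126495) = 3*I*√14055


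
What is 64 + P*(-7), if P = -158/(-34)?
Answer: 535/17 ≈ 31.471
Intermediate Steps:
P = 79/17 (P = -158*(-1/34) = 79/17 ≈ 4.6471)
64 + P*(-7) = 64 + (79/17)*(-7) = 64 - 553/17 = 535/17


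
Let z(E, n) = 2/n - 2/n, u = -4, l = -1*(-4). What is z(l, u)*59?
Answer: 0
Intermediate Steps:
l = 4
z(E, n) = 0
z(l, u)*59 = 0*59 = 0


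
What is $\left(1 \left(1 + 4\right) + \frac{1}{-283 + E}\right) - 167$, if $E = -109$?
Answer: $- \frac{63505}{392} \approx -162.0$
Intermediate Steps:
$\left(1 \left(1 + 4\right) + \frac{1}{-283 + E}\right) - 167 = \left(1 \left(1 + 4\right) + \frac{1}{-283 - 109}\right) - 167 = \left(1 \cdot 5 + \frac{1}{-392}\right) - 167 = \left(5 - \frac{1}{392}\right) - 167 = \frac{1959}{392} - 167 = - \frac{63505}{392}$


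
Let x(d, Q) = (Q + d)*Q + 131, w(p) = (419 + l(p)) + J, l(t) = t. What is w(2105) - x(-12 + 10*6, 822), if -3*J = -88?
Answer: -2138153/3 ≈ -7.1272e+5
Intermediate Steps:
J = 88/3 (J = -⅓*(-88) = 88/3 ≈ 29.333)
w(p) = 1345/3 + p (w(p) = (419 + p) + 88/3 = 1345/3 + p)
x(d, Q) = 131 + Q*(Q + d) (x(d, Q) = Q*(Q + d) + 131 = 131 + Q*(Q + d))
w(2105) - x(-12 + 10*6, 822) = (1345/3 + 2105) - (131 + 822² + 822*(-12 + 10*6)) = 7660/3 - (131 + 675684 + 822*(-12 + 60)) = 7660/3 - (131 + 675684 + 822*48) = 7660/3 - (131 + 675684 + 39456) = 7660/3 - 1*715271 = 7660/3 - 715271 = -2138153/3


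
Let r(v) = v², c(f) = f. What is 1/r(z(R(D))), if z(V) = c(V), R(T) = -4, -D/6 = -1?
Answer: 1/16 ≈ 0.062500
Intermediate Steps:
D = 6 (D = -6*(-1) = 6)
z(V) = V
1/r(z(R(D))) = 1/((-4)²) = 1/16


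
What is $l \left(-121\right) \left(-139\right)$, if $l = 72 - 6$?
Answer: $1110054$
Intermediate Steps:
$l = 66$ ($l = 72 - 6 = 66$)
$l \left(-121\right) \left(-139\right) = 66 \left(-121\right) \left(-139\right) = \left(-7986\right) \left(-139\right) = 1110054$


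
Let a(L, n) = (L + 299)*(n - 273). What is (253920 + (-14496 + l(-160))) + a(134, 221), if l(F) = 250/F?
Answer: 3470503/16 ≈ 2.1691e+5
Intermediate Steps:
a(L, n) = (-273 + n)*(299 + L) (a(L, n) = (299 + L)*(-273 + n) = (-273 + n)*(299 + L))
(253920 + (-14496 + l(-160))) + a(134, 221) = (253920 + (-14496 + 250/(-160))) + (-81627 - 273*134 + 299*221 + 134*221) = (253920 + (-14496 + 250*(-1/160))) + (-81627 - 36582 + 66079 + 29614) = (253920 + (-14496 - 25/16)) - 22516 = (253920 - 231961/16) - 22516 = 3830759/16 - 22516 = 3470503/16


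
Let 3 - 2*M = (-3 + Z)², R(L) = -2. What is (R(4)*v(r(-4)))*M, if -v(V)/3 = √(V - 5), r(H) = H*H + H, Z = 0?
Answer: -18*√7 ≈ -47.624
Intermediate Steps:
r(H) = H + H² (r(H) = H² + H = H + H²)
M = -3 (M = 3/2 - (-3 + 0)²/2 = 3/2 - ½*(-3)² = 3/2 - ½*9 = 3/2 - 9/2 = -3)
v(V) = -3*√(-5 + V) (v(V) = -3*√(V - 5) = -3*√(-5 + V))
(R(4)*v(r(-4)))*M = -(-6)*√(-5 - 4*(1 - 4))*(-3) = -(-6)*√(-5 - 4*(-3))*(-3) = -(-6)*√(-5 + 12)*(-3) = -(-6)*√7*(-3) = (6*√7)*(-3) = -18*√7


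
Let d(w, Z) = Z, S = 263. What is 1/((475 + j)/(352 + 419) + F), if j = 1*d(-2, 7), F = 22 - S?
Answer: -771/185329 ≈ -0.0041602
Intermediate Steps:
F = -241 (F = 22 - 1*263 = 22 - 263 = -241)
j = 7 (j = 1*7 = 7)
1/((475 + j)/(352 + 419) + F) = 1/((475 + 7)/(352 + 419) - 241) = 1/(482/771 - 241) = 1/(-185329/771) = -771/185329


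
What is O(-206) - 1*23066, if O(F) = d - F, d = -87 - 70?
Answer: -23017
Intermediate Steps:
d = -157
O(F) = -157 - F
O(-206) - 1*23066 = (-157 - 1*(-206)) - 1*23066 = (-157 + 206) - 23066 = 49 - 23066 = -23017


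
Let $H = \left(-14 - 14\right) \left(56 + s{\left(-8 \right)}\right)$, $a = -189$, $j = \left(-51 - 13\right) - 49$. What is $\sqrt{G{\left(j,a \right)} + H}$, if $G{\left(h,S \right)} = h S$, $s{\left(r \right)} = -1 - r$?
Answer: $3 \sqrt{2177} \approx 139.98$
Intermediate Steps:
$j = -113$ ($j = -64 - 49 = -113$)
$G{\left(h,S \right)} = S h$
$H = -1764$ ($H = \left(-14 - 14\right) \left(56 - -7\right) = \left(-14 - 14\right) \left(56 + \left(-1 + 8\right)\right) = - 28 \left(56 + 7\right) = \left(-28\right) 63 = -1764$)
$\sqrt{G{\left(j,a \right)} + H} = \sqrt{\left(-189\right) \left(-113\right) - 1764} = \sqrt{21357 - 1764} = \sqrt{19593} = 3 \sqrt{2177}$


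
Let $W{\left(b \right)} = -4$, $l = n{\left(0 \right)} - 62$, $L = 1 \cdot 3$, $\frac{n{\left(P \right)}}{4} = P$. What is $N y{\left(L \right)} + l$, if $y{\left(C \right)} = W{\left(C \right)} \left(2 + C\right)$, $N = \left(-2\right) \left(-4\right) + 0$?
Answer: $-222$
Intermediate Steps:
$n{\left(P \right)} = 4 P$
$L = 3$
$l = -62$ ($l = 4 \cdot 0 - 62 = 0 - 62 = -62$)
$N = 8$ ($N = 8 + 0 = 8$)
$y{\left(C \right)} = -8 - 4 C$ ($y{\left(C \right)} = - 4 \left(2 + C\right) = -8 - 4 C$)
$N y{\left(L \right)} + l = 8 \left(-8 - 12\right) - 62 = 8 \left(-20\right) - 62 = -160 - 62 = -222$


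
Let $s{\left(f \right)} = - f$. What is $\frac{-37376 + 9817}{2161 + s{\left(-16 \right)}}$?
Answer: $- \frac{3937}{311} \approx -12.659$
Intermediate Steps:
$\frac{-37376 + 9817}{2161 + s{\left(-16 \right)}} = \frac{-37376 + 9817}{2161 - -16} = - \frac{27559}{2161 + 16} = - \frac{27559}{2177} = \left(-27559\right) \frac{1}{2177} = - \frac{3937}{311}$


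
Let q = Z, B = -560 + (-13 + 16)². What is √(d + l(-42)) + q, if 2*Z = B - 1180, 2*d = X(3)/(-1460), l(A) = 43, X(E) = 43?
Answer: -1731/2 + √91627410/1460 ≈ -858.94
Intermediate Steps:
B = -551 (B = -560 + 3² = -560 + 9 = -551)
d = -43/2920 (d = (43/(-1460))/2 = (43*(-1/1460))/2 = (½)*(-43/1460) = -43/2920 ≈ -0.014726)
Z = -1731/2 (Z = (-551 - 1180)/2 = (½)*(-1731) = -1731/2 ≈ -865.50)
q = -1731/2 ≈ -865.50
√(d + l(-42)) + q = √(-43/2920 + 43) - 1731/2 = √(125517/2920) - 1731/2 = √91627410/1460 - 1731/2 = -1731/2 + √91627410/1460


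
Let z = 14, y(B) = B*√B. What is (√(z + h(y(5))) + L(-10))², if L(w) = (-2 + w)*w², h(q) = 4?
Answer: 1440018 - 7200*√2 ≈ 1.4298e+6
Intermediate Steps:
y(B) = B^(3/2)
L(w) = w²*(-2 + w)
(√(z + h(y(5))) + L(-10))² = (√(14 + 4) + (-10)²*(-2 - 10))² = (√18 + 100*(-12))² = (3*√2 - 1200)² = (-1200 + 3*√2)²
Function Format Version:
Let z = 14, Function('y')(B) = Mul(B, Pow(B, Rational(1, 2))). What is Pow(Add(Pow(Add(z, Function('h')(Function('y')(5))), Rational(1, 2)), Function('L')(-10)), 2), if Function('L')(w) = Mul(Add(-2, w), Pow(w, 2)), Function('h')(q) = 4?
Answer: Add(1440018, Mul(-7200, Pow(2, Rational(1, 2)))) ≈ 1.4298e+6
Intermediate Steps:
Function('y')(B) = Pow(B, Rational(3, 2))
Function('L')(w) = Mul(Pow(w, 2), Add(-2, w))
Pow(Add(Pow(Add(z, Function('h')(Function('y')(5))), Rational(1, 2)), Function('L')(-10)), 2) = Pow(Add(Pow(Add(14, 4), Rational(1, 2)), Mul(Pow(-10, 2), Add(-2, -10))), 2) = Pow(Add(Pow(18, Rational(1, 2)), Mul(100, -12)), 2) = Pow(Add(Mul(3, Pow(2, Rational(1, 2))), -1200), 2) = Pow(Add(-1200, Mul(3, Pow(2, Rational(1, 2)))), 2)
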